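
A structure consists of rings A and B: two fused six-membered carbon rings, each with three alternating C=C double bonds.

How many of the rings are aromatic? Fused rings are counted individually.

2

Rings A and B form a fused bicyclic system with 10 sp² atoms and 10 π electrons from ring double bonds. 10 = 4(2)+2, so the system is aromatic and both rings count as aromatic (naphthalene).
Aromatic: A, B. Total: 2.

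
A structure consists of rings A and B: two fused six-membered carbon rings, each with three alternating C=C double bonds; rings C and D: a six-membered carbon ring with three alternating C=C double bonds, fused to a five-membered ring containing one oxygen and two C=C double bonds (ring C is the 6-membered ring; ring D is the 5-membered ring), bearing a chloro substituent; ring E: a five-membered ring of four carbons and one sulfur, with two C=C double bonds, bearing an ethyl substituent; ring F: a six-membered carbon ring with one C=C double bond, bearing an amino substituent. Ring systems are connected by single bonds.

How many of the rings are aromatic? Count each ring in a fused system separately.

Rings A and B form a fused bicyclic system with 10 sp² atoms and 10 π electrons from ring double bonds. 10 = 4(2)+2, so the system is aromatic and both rings count as aromatic (naphthalene).
Rings C and D form a fused bicyclic system (with one oxygen) with 9 sp² atoms and 10 π electrons from ring double bonds plus a heteroatom lone pair. 10 = 4(2)+2, so the system is aromatic and both rings count as aromatic (benzofuran).
Ring E has a continuous p-orbital overlap around the ring; 2 ring double bonds (4 π electrons) plus a heteroatom lone pair (2) give 6 π electrons. 6 = 4(1)+2, so ring E is aromatic (thiophene).
Ring F has four sp³ carbons, so it is not fully conjugated — not aromatic (cyclohexene).
Aromatic: A, B, C, D, E. Total: 5.

5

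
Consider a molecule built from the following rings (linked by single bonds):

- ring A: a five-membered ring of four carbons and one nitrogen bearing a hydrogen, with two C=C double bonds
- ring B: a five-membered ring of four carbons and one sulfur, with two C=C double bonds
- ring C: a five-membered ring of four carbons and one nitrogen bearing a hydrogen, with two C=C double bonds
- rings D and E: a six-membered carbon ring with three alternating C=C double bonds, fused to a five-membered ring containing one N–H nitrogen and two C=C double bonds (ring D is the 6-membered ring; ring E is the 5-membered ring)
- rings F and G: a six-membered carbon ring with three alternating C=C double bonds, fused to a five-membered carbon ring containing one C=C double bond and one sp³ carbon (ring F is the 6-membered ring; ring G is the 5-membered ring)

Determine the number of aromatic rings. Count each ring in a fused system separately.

6

Ring A is planar and fully conjugated; 2 ring double bonds (4 π electrons) plus a heteroatom lone pair (2) give 6 π electrons. 6 = 4(1)+2, so ring A is aromatic (pyrrole).
Ring B is planar and fully conjugated; 2 ring double bonds (4 π electrons) plus a heteroatom lone pair (2) give 6 π electrons. Since 6 = 4n+2 (n=1), ring B is aromatic (thiophene).
Ring C is planar and fully conjugated; 2 ring double bonds (4 π electrons) plus a heteroatom lone pair (2) give 6 π electrons. Since 6 = 4n+2 (n=1), ring C is aromatic (pyrrole).
Rings D and E form a fused bicyclic system (with one N–H) with 9 sp² atoms and 10 π electrons from ring double bonds plus a heteroatom lone pair. 10 = 4(2)+2, so the system is aromatic and both rings count as aromatic (indole).
Ring F is fully conjugated (every ring atom contributes a p orbital); 3 ring double bonds give 6 π electrons. Since 6 = 4n+2 (n=1), ring F is aromatic (benzene ring).
Ring G has one sp³ carbon, so it is not fully conjugated — not aromatic (cyclopentene ring).
Aromatic: A, B, C, D, E, F. Total: 6.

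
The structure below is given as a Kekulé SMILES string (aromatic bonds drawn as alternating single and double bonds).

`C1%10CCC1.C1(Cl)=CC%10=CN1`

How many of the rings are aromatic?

The SMILES encodes a four-membered saturated carbon ring; a five-membered ring of four carbons and one nitrogen bearing a hydrogen, with two C=C double bonds.
The 4-membered ring has only sp³ atoms, so it is not fully conjugated — not aromatic (cyclobutane).
The 5-membered ring with one N–H is planar and fully conjugated; 2 ring double bonds (4 π electrons) plus a heteroatom lone pair (2) give 6 π electrons. 6 = 4(1)+2, so it is aromatic (pyrrole).
1 of the 2 rings is aromatic. Total: 1.

1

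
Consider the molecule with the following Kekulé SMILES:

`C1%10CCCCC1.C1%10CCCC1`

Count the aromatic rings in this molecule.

The SMILES encodes a six-membered saturated carbon ring; a five-membered saturated carbon ring.
The 6-membered ring has only sp³ atoms, so it is not fully conjugated — not aromatic (cyclohexane).
The 5-membered ring has only sp³ atoms, so it is not fully conjugated — not aromatic (cyclopentane).
None of the rings are aromatic. Total: 0.

0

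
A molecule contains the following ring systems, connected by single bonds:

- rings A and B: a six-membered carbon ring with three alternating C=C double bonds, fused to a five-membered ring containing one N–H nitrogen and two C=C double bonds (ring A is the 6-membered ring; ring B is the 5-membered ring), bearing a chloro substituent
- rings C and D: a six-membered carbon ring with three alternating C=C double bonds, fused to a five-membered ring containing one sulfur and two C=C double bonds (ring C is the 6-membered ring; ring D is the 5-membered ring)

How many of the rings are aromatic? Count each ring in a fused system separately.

Rings A and B form a fused bicyclic system (with one N–H) with 9 sp² atoms and 10 π electrons from ring double bonds plus a heteroatom lone pair. 10 = 4(2)+2, so the system is aromatic and both rings count as aromatic (indole).
Rings C and D form a fused bicyclic system (with one sulfur) with 9 sp² atoms and 10 π electrons from ring double bonds plus a heteroatom lone pair. 10 = 4(2)+2, so the system is aromatic and both rings count as aromatic (benzothiophene).
Aromatic: A, B, C, D. Total: 4.

4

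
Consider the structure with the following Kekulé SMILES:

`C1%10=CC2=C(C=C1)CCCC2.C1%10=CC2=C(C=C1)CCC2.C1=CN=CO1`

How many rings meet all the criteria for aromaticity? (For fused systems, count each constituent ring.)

The SMILES encodes a six-membered carbon ring with three alternating C=C double bonds, fused to a saturated six-membered carbon ring; a six-membered carbon ring with three alternating C=C double bonds, fused to a saturated five-membered carbon ring; a five-membered ring with an oxygen at position 1 and a nitrogen at position 3 (in a C=N bond), with two double bonds.
The 6-membered ring is planar and fully conjugated; 3 ring double bonds give 6 π electrons. Since 6 = 4n+2 (n=1), it is aromatic (benzene ring).
The second 6-membered ring has four sp³ carbons, so it is not fully conjugated — not aromatic (cyclohexane ring).
The third 6-membered ring is planar and fully conjugated; 3 ring double bonds give 6 π electrons. That satisfies 4n+2 with n=1, so it is aromatic (benzene ring).
The 5-membered ring has three sp³ carbons, so it is not fully conjugated — not aromatic (cyclopentane ring).
The 5-membered ring with one oxygen and one =N– is planar and fully conjugated; 2 ring double bonds (4 π electrons) plus a heteroatom lone pair (2) give 6 π electrons. 6 = 4(1)+2, so it is aromatic (oxazole).
3 of the 5 rings are aromatic. Total: 3.

3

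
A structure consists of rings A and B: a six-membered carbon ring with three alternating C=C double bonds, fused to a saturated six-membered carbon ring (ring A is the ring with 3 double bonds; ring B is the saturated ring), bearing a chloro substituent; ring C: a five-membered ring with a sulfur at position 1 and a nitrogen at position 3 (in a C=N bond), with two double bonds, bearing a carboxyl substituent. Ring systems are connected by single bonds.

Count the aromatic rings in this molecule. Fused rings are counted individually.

2

Ring A has a continuous p-orbital overlap around the ring; 3 ring double bonds give 6 π electrons. 6 = 4(1)+2, so ring A is aromatic (benzene ring).
Ring B has four sp³ carbons, so it is not fully conjugated — not aromatic (cyclohexane ring).
Ring C is planar and fully conjugated; 2 ring double bonds (4 π electrons) plus a heteroatom lone pair (2) give 6 π electrons. That satisfies 4n+2 with n=1, so ring C is aromatic (thiazole).
Aromatic: A, C. Total: 2.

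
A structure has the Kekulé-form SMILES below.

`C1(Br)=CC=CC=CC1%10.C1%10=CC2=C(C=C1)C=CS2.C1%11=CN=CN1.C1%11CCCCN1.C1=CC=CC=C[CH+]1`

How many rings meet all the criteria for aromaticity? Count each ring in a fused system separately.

The SMILES encodes a seven-membered carbon ring with three C=C double bonds and one sp³ carbon; a six-membered carbon ring with three alternating C=C double bonds, fused to a five-membered ring containing one sulfur and two C=C double bonds; a five-membered ring with nitrogens at positions 1 and 3 (one bearing H, one in a C=N bond) and two double bonds; a six-membered saturated ring of five carbons and one N–H nitrogen; a seven-membered all-carbon ring bearing a positive charge on one carbon, with three C=C double bonds.
The 7-membered ring has one sp³ carbon, so it is not fully conjugated — not aromatic (cycloheptatriene).
The fused 6/5-membered bicyclic (with one sulfur) is a single π system with 9 sp² atoms and 10 π electrons from ring double bonds plus a heteroatom lone pair. 10 = 4(2)+2, so the system is aromatic and both rings count as aromatic (benzothiophene).
The 5-membered ring with two nitrogens (one N–H, one =N–) is fully conjugated (every ring atom contributes a p orbital); 2 ring double bonds (4 π electrons) plus a heteroatom lone pair (2) give 6 π electrons. Since 6 = 4n+2 (n=1), it is aromatic (imidazole).
The 6-membered ring with one N–H has only sp³ atoms, so it is not fully conjugated — not aromatic (piperidine).
The second 7-membered ring has a continuous p-orbital overlap around the ring; 3 ring double bonds (6 π electrons) plus the carbocation's empty p orbital (0, but keeps the ring conjugated) give 6 π electrons. That satisfies 4n+2 with n=1, so it is aromatic (tropylium cation).
4 of the 6 rings are aromatic. Total: 4.

4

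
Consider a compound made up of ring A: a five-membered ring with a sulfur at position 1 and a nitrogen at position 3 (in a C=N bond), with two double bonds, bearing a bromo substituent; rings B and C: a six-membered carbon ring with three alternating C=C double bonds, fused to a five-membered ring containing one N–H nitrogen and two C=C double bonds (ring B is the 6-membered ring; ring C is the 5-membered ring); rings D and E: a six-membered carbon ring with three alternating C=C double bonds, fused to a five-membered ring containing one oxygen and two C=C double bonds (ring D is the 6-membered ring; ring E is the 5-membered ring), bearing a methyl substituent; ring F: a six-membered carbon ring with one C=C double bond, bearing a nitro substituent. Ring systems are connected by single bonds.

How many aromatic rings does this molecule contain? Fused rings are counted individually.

5

Ring A is planar and fully conjugated; 2 ring double bonds (4 π electrons) plus a heteroatom lone pair (2) give 6 π electrons. Since 6 = 4n+2 (n=1), ring A is aromatic (thiazole).
Rings B and C form a fused bicyclic system (with one N–H) with 9 sp² atoms and 10 π electrons from ring double bonds plus a heteroatom lone pair. 10 = 4(2)+2, so the system is aromatic and both rings count as aromatic (indole).
Rings D and E form a fused bicyclic system (with one oxygen) with 9 sp² atoms and 10 π electrons from ring double bonds plus a heteroatom lone pair. 10 = 4(2)+2, so the system is aromatic and both rings count as aromatic (benzofuran).
Ring F has four sp³ carbons, so it is not fully conjugated — not aromatic (cyclohexene).
Aromatic: A, B, C, D, E. Total: 5.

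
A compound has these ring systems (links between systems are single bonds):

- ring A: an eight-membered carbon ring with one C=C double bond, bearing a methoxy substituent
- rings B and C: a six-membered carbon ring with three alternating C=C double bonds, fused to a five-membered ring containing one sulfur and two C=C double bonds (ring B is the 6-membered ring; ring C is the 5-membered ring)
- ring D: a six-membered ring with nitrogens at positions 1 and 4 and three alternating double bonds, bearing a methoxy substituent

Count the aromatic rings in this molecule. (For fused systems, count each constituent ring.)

3

Ring A has six sp³ carbons, so it is not fully conjugated — not aromatic (cyclooctene).
Rings B and C form a fused bicyclic system (with one sulfur) with 9 sp² atoms and 10 π electrons from ring double bonds plus a heteroatom lone pair. 10 = 4(2)+2, so the system is aromatic and both rings count as aromatic (benzothiophene).
Ring D has a continuous p-orbital overlap around the ring; 3 ring double bonds give 6 π electrons. Since 6 = 4n+2 (n=1), ring D is aromatic (pyrazine).
Aromatic: B, C, D. Total: 3.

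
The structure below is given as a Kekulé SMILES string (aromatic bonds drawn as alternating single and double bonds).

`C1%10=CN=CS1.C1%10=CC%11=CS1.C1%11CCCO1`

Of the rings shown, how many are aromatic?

2

The SMILES encodes a five-membered ring with a sulfur at position 1 and a nitrogen at position 3 (in a C=N bond), with two double bonds; a five-membered ring of four carbons and one sulfur, with two C=C double bonds; a five-membered saturated ring of four carbons and one oxygen.
The 5-membered ring with one sulfur and one =N– has a continuous p-orbital overlap around the ring; 2 ring double bonds (4 π electrons) plus a heteroatom lone pair (2) give 6 π electrons. That satisfies 4n+2 with n=1, so it is aromatic (thiazole).
The 5-membered ring with one sulfur is planar and fully conjugated; 2 ring double bonds (4 π electrons) plus a heteroatom lone pair (2) give 6 π electrons. Since 6 = 4n+2 (n=1), it is aromatic (thiophene).
The 5-membered ring with one oxygen has only sp³ atoms, so it is not fully conjugated — not aromatic (tetrahydrofuran).
2 of the 3 rings are aromatic. Total: 2.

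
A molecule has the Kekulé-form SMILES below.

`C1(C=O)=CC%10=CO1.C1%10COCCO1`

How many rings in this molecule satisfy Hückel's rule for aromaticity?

The SMILES encodes a five-membered ring of four carbons and one oxygen, with two C=C double bonds; a six-membered saturated ring with oxygens at positions 1 and 4.
The 5-membered ring with one oxygen is planar and fully conjugated; 2 ring double bonds (4 π electrons) plus a heteroatom lone pair (2) give 6 π electrons. Since 6 = 4n+2 (n=1), it is aromatic (furan).
The 6-membered ring with two oxygens (1,4) has only sp³ atoms, so it is not fully conjugated — not aromatic (1,4-dioxane).
1 of the 2 rings is aromatic. Total: 1.

1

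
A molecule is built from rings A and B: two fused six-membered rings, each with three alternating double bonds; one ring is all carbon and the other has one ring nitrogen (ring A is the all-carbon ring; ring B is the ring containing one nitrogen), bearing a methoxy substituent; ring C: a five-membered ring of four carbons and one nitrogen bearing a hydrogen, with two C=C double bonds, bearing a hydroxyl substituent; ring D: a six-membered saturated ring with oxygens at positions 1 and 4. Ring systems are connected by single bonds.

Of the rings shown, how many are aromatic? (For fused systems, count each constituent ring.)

3

Rings A and B form a fused bicyclic system (with one nitrogen) with 10 sp² atoms and 10 π electrons from ring double bonds. 10 = 4(2)+2, so the system is aromatic and both rings count as aromatic (quinoline).
Ring C has a continuous p-orbital overlap around the ring; 2 ring double bonds (4 π electrons) plus a heteroatom lone pair (2) give 6 π electrons. Since 6 = 4n+2 (n=1), ring C is aromatic (pyrrole).
Ring D has only sp³ atoms, so it is not fully conjugated — not aromatic (1,4-dioxane).
Aromatic: A, B, C. Total: 3.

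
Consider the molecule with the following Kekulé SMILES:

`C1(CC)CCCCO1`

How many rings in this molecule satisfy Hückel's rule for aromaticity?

0

The SMILES encodes a six-membered saturated ring of five carbons and one oxygen.
The 6-membered ring with one oxygen has only sp³ atoms, so it is not fully conjugated — not aromatic (tetrahydropyran).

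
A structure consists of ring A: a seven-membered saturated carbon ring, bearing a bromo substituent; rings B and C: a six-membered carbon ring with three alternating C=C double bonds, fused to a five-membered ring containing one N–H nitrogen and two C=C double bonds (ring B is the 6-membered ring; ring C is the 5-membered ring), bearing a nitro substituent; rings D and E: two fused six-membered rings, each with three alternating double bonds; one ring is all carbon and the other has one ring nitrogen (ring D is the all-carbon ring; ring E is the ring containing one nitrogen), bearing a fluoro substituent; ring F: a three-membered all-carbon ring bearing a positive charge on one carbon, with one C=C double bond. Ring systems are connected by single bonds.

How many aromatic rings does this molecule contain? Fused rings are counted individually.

Ring A has only sp³ atoms, so it is not fully conjugated — not aromatic (cycloheptane).
Rings B and C form a fused bicyclic system (with one N–H) with 9 sp² atoms and 10 π electrons from ring double bonds plus a heteroatom lone pair. 10 = 4(2)+2, so the system is aromatic and both rings count as aromatic (indole).
Rings D and E form a fused bicyclic system (with one nitrogen) with 10 sp² atoms and 10 π electrons from ring double bonds. 10 = 4(2)+2, so the system is aromatic and both rings count as aromatic (quinoline).
Ring F is fully conjugated (every ring atom contributes a p orbital); 1 ring double bond (2 π electrons) plus the carbocation's empty p orbital (0, but keeps the ring conjugated) give 2 π electrons. 2 = 4(0)+2, so ring F is aromatic (cyclopropenyl cation).
Aromatic: B, C, D, E, F. Total: 5.

5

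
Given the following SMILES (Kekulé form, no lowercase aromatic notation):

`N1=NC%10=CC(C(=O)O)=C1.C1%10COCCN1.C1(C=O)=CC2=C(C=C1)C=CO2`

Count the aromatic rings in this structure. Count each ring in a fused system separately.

The SMILES encodes a six-membered ring with two adjacent nitrogens and three alternating double bonds; a six-membered saturated ring with an oxygen and an N–H nitrogen at positions 1 and 4; a six-membered carbon ring with three alternating C=C double bonds, fused to a five-membered ring containing one oxygen and two C=C double bonds.
The 6-membered ring with two nitrogens (1,2) has a continuous p-orbital overlap around the ring; 3 ring double bonds give 6 π electrons. That satisfies 4n+2 with n=1, so it is aromatic (pyridazine).
The 6-membered ring with one oxygen and one N–H (1,4) has only sp³ atoms, so it is not fully conjugated — not aromatic (morpholine).
The fused 6/5-membered bicyclic (with one oxygen) is a single π system with 9 sp² atoms and 10 π electrons from ring double bonds plus a heteroatom lone pair. 10 = 4(2)+2, so the system is aromatic and both rings count as aromatic (benzofuran).
3 of the 4 rings are aromatic. Total: 3.

3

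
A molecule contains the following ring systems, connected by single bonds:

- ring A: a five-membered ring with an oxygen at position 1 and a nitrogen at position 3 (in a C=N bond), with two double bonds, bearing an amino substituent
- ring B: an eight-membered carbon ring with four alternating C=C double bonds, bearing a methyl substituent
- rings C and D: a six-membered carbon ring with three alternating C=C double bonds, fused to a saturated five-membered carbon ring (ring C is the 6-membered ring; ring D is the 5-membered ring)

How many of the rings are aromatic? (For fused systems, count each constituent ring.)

Ring A is planar and fully conjugated; 2 ring double bonds (4 π electrons) plus a heteroatom lone pair (2) give 6 π electrons. Since 6 = 4n+2 (n=1), ring A is aromatic (oxazole).
Ring B has only sp² ring atoms; a planar conformation would have a fully conjugated π system of 8 electrons. But 8 = 4(2), which is 4n not 4n+2, so ring B is not aromatic (cyclooctatetraene) — cyclooctatetraene distorts into a non-planar tub to avoid antiaromaticity.
Ring C is fully conjugated (every ring atom contributes a p orbital); 3 ring double bonds give 6 π electrons. 6 = 4(1)+2, so ring C is aromatic (benzene ring).
Ring D has three sp³ carbons, so it is not fully conjugated — not aromatic (cyclopentane ring).
Aromatic: A, C. Total: 2.

2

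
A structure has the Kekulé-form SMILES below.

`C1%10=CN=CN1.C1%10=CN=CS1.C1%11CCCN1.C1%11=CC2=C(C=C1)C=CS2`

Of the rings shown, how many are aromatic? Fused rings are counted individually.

4

The SMILES encodes a five-membered ring with nitrogens at positions 1 and 3 (one bearing H, one in a C=N bond) and two double bonds; a five-membered ring with a sulfur at position 1 and a nitrogen at position 3 (in a C=N bond), with two double bonds; a five-membered saturated ring of four carbons and one N–H nitrogen; a six-membered carbon ring with three alternating C=C double bonds, fused to a five-membered ring containing one sulfur and two C=C double bonds.
The 5-membered ring with two nitrogens (one N–H, one =N–) is fully conjugated (every ring atom contributes a p orbital); 2 ring double bonds (4 π electrons) plus a heteroatom lone pair (2) give 6 π electrons. That satisfies 4n+2 with n=1, so it is aromatic (imidazole).
The 5-membered ring with one sulfur and one =N– is fully conjugated (every ring atom contributes a p orbital); 2 ring double bonds (4 π electrons) plus a heteroatom lone pair (2) give 6 π electrons. 6 = 4(1)+2, so it is aromatic (thiazole).
The 5-membered ring with one N–H has only sp³ atoms, so it is not fully conjugated — not aromatic (pyrrolidine).
The fused 6/5-membered bicyclic (with one sulfur) is a single π system with 9 sp² atoms and 10 π electrons from ring double bonds plus a heteroatom lone pair. 10 = 4(2)+2, so the system is aromatic and both rings count as aromatic (benzothiophene).
4 of the 5 rings are aromatic. Total: 4.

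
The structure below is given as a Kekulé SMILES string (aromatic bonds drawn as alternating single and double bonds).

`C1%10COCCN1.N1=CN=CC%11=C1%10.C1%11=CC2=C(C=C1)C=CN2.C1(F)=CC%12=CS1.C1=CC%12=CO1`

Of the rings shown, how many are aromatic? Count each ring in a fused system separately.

The SMILES encodes a six-membered saturated ring with an oxygen and an N–H nitrogen at positions 1 and 4; a six-membered ring with nitrogens at positions 1 and 3 and three alternating double bonds; a six-membered carbon ring with three alternating C=C double bonds, fused to a five-membered ring containing one N–H nitrogen and two C=C double bonds; a five-membered ring of four carbons and one sulfur, with two C=C double bonds; a five-membered ring of four carbons and one oxygen, with two C=C double bonds.
The 6-membered ring with one oxygen and one N–H (1,4) has only sp³ atoms, so it is not fully conjugated — not aromatic (morpholine).
The 6-membered ring with two nitrogens (1,3) is fully conjugated (every ring atom contributes a p orbital); 3 ring double bonds give 6 π electrons. Since 6 = 4n+2 (n=1), it is aromatic (pyrimidine).
The fused 6/5-membered bicyclic (with one N–H) is a single π system with 9 sp² atoms and 10 π electrons from ring double bonds plus a heteroatom lone pair. 10 = 4(2)+2, so the system is aromatic and both rings count as aromatic (indole).
The 5-membered ring with one sulfur has a continuous p-orbital overlap around the ring; 2 ring double bonds (4 π electrons) plus a heteroatom lone pair (2) give 6 π electrons. Since 6 = 4n+2 (n=1), it is aromatic (thiophene).
The 5-membered ring with one oxygen is fully conjugated (every ring atom contributes a p orbital); 2 ring double bonds (4 π electrons) plus a heteroatom lone pair (2) give 6 π electrons. 6 = 4(1)+2, so it is aromatic (furan).
5 of the 6 rings are aromatic. Total: 5.

5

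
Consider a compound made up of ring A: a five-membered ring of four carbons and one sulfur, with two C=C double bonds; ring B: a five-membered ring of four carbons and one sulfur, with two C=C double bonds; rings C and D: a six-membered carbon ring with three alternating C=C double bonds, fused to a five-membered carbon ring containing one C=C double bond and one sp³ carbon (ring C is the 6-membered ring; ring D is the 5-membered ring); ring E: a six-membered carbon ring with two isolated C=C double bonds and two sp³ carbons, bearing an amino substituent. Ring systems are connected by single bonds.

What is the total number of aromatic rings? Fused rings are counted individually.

Ring A has a continuous p-orbital overlap around the ring; 2 ring double bonds (4 π electrons) plus a heteroatom lone pair (2) give 6 π electrons. 6 = 4(1)+2, so ring A is aromatic (thiophene).
Ring B is planar and fully conjugated; 2 ring double bonds (4 π electrons) plus a heteroatom lone pair (2) give 6 π electrons. 6 = 4(1)+2, so ring B is aromatic (thiophene).
Ring C has a continuous p-orbital overlap around the ring; 3 ring double bonds give 6 π electrons. 6 = 4(1)+2, so ring C is aromatic (benzene ring).
Ring D has one sp³ carbon, so it is not fully conjugated — not aromatic (cyclopentene ring).
Ring E has two sp³ carbons, so it is not fully conjugated — not aromatic (1,4-cyclohexadiene).
Aromatic: A, B, C. Total: 3.

3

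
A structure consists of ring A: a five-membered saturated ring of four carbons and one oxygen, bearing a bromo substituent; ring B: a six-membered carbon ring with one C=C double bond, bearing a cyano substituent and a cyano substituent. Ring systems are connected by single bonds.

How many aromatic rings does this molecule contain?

Ring A has only sp³ atoms, so it is not fully conjugated — not aromatic (tetrahydrofuran).
Ring B has four sp³ carbons, so it is not fully conjugated — not aromatic (cyclohexene).
No ring is aromatic. Total: 0.

0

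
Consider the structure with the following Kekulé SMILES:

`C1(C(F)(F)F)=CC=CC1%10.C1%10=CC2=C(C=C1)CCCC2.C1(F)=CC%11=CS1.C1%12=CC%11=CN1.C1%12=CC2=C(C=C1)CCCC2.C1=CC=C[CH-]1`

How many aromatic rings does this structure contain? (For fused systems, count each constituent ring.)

5

The SMILES encodes a five-membered carbon ring with two conjugated C=C double bonds and one sp³ carbon; a six-membered carbon ring with three alternating C=C double bonds, fused to a saturated six-membered carbon ring; a five-membered ring of four carbons and one sulfur, with two C=C double bonds; a five-membered ring of four carbons and one nitrogen bearing a hydrogen, with two C=C double bonds; a six-membered carbon ring with three alternating C=C double bonds, fused to a saturated six-membered carbon ring; a five-membered all-carbon ring bearing a negative charge on one carbon, with two C=C double bonds.
The 5-membered ring has one sp³ carbon, so it is not fully conjugated — not aromatic (cyclopentadiene).
The 6-membered ring is fully conjugated (every ring atom contributes a p orbital); 3 ring double bonds give 6 π electrons. That satisfies 4n+2 with n=1, so it is aromatic (benzene ring).
The second 6-membered ring has four sp³ carbons, so it is not fully conjugated — not aromatic (cyclohexane ring).
The 5-membered ring with one sulfur is fully conjugated (every ring atom contributes a p orbital); 2 ring double bonds (4 π electrons) plus a heteroatom lone pair (2) give 6 π electrons. That satisfies 4n+2 with n=1, so it is aromatic (thiophene).
The 5-membered ring with one N–H is planar and fully conjugated; 2 ring double bonds (4 π electrons) plus a heteroatom lone pair (2) give 6 π electrons. 6 = 4(1)+2, so it is aromatic (pyrrole).
The third 6-membered ring is fully conjugated (every ring atom contributes a p orbital); 3 ring double bonds give 6 π electrons. 6 = 4(1)+2, so it is aromatic (benzene ring).
The fourth 6-membered ring has four sp³ carbons, so it is not fully conjugated — not aromatic (cyclohexane ring).
The second 5-membered ring is fully conjugated (every ring atom contributes a p orbital); 2 ring double bonds (4 π electrons) plus the carbanion lone pair (2) give 6 π electrons. 6 = 4(1)+2, so it is aromatic (cyclopentadienyl anion).
5 of the 8 rings are aromatic. Total: 5.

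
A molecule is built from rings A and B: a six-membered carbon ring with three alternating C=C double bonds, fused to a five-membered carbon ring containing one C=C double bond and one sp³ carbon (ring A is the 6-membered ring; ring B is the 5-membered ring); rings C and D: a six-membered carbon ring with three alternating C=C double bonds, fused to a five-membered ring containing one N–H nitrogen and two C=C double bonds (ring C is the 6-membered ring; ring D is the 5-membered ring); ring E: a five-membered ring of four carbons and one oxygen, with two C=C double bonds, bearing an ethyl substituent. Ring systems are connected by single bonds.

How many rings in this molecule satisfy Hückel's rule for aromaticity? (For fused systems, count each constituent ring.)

Ring A is planar and fully conjugated; 3 ring double bonds give 6 π electrons. 6 = 4(1)+2, so ring A is aromatic (benzene ring).
Ring B has one sp³ carbon, so it is not fully conjugated — not aromatic (cyclopentene ring).
Rings C and D form a fused bicyclic system (with one N–H) with 9 sp² atoms and 10 π electrons from ring double bonds plus a heteroatom lone pair. 10 = 4(2)+2, so the system is aromatic and both rings count as aromatic (indole).
Ring E is fully conjugated (every ring atom contributes a p orbital); 2 ring double bonds (4 π electrons) plus a heteroatom lone pair (2) give 6 π electrons. That satisfies 4n+2 with n=1, so ring E is aromatic (furan).
Aromatic: A, C, D, E. Total: 4.

4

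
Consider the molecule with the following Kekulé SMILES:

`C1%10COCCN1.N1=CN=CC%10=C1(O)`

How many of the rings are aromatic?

1

The SMILES encodes a six-membered saturated ring with an oxygen and an N–H nitrogen at positions 1 and 4; a six-membered ring with nitrogens at positions 1 and 3 and three alternating double bonds.
The 6-membered ring with one oxygen and one N–H (1,4) has only sp³ atoms, so it is not fully conjugated — not aromatic (morpholine).
The 6-membered ring with two nitrogens (1,3) is fully conjugated (every ring atom contributes a p orbital); 3 ring double bonds give 6 π electrons. That satisfies 4n+2 with n=1, so it is aromatic (pyrimidine).
1 of the 2 rings is aromatic. Total: 1.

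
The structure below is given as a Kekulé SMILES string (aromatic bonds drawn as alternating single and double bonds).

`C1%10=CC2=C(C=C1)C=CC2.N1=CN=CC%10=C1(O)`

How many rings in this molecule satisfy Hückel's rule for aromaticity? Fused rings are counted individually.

2

The SMILES encodes a six-membered carbon ring with three alternating C=C double bonds, fused to a five-membered carbon ring containing one C=C double bond and one sp³ carbon; a six-membered ring with nitrogens at positions 1 and 3 and three alternating double bonds.
The 6-membered ring has a continuous p-orbital overlap around the ring; 3 ring double bonds give 6 π electrons. That satisfies 4n+2 with n=1, so it is aromatic (benzene ring).
The 5-membered ring has one sp³ carbon, so it is not fully conjugated — not aromatic (cyclopentene ring).
The 6-membered ring with two nitrogens (1,3) is planar and fully conjugated; 3 ring double bonds give 6 π electrons. Since 6 = 4n+2 (n=1), it is aromatic (pyrimidine).
2 of the 3 rings are aromatic. Total: 2.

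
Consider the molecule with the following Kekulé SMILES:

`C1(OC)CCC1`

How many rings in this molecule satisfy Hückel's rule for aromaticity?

The SMILES encodes a four-membered saturated carbon ring.
The 4-membered ring has only sp³ atoms, so it is not fully conjugated — not aromatic (cyclobutane).

0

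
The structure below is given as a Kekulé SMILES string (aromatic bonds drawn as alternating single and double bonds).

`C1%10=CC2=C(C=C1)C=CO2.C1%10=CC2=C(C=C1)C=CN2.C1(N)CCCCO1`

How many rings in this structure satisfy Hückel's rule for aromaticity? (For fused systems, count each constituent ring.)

4

The SMILES encodes a six-membered carbon ring with three alternating C=C double bonds, fused to a five-membered ring containing one oxygen and two C=C double bonds; a six-membered carbon ring with three alternating C=C double bonds, fused to a five-membered ring containing one N–H nitrogen and two C=C double bonds; a six-membered saturated ring of five carbons and one oxygen.
The fused 6/5-membered bicyclic (with one oxygen) is a single π system with 9 sp² atoms and 10 π electrons from ring double bonds plus a heteroatom lone pair. 10 = 4(2)+2, so the system is aromatic and both rings count as aromatic (benzofuran).
The fused 6/5-membered bicyclic (with one N–H) is a single π system with 9 sp² atoms and 10 π electrons from ring double bonds plus a heteroatom lone pair. 10 = 4(2)+2, so the system is aromatic and both rings count as aromatic (indole).
The 6-membered ring with one oxygen has only sp³ atoms, so it is not fully conjugated — not aromatic (tetrahydropyran).
4 of the 5 rings are aromatic. Total: 4.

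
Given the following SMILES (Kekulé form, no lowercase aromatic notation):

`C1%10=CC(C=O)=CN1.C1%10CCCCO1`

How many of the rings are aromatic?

The SMILES encodes a five-membered ring of four carbons and one nitrogen bearing a hydrogen, with two C=C double bonds; a six-membered saturated ring of five carbons and one oxygen.
The 5-membered ring with one N–H is planar and fully conjugated; 2 ring double bonds (4 π electrons) plus a heteroatom lone pair (2) give 6 π electrons. Since 6 = 4n+2 (n=1), it is aromatic (pyrrole).
The 6-membered ring with one oxygen has only sp³ atoms, so it is not fully conjugated — not aromatic (tetrahydropyran).
1 of the 2 rings is aromatic. Total: 1.

1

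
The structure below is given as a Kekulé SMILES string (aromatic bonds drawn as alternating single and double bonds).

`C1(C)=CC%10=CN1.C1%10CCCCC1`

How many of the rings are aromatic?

The SMILES encodes a five-membered ring of four carbons and one nitrogen bearing a hydrogen, with two C=C double bonds; a six-membered saturated carbon ring.
The 5-membered ring with one N–H has a continuous p-orbital overlap around the ring; 2 ring double bonds (4 π electrons) plus a heteroatom lone pair (2) give 6 π electrons. 6 = 4(1)+2, so it is aromatic (pyrrole).
The 6-membered ring has only sp³ atoms, so it is not fully conjugated — not aromatic (cyclohexane).
1 of the 2 rings is aromatic. Total: 1.

1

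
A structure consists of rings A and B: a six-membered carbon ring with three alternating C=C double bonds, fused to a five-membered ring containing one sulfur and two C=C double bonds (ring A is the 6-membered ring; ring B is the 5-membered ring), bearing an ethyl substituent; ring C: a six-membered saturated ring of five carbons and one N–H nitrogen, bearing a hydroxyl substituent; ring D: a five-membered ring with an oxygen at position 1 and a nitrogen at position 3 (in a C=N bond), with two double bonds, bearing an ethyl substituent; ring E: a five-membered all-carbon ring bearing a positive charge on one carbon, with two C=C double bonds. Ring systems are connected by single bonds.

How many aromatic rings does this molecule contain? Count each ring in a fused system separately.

Rings A and B form a fused bicyclic system (with one sulfur) with 9 sp² atoms and 10 π electrons from ring double bonds plus a heteroatom lone pair. 10 = 4(2)+2, so the system is aromatic and both rings count as aromatic (benzothiophene).
Ring C has only sp³ atoms, so it is not fully conjugated — not aromatic (piperidine).
Ring D is fully conjugated (every ring atom contributes a p orbital); 2 ring double bonds (4 π electrons) plus a heteroatom lone pair (2) give 6 π electrons. Since 6 = 4n+2 (n=1), ring D is aromatic (oxazole).
Ring E has only sp² ring atoms; a planar conformation would have a fully conjugated π system of 4 electrons. But 4 = 4(1), which is 4n not 4n+2, so ring E is not aromatic (cyclopentadienyl cation).
Aromatic: A, B, D. Total: 3.

3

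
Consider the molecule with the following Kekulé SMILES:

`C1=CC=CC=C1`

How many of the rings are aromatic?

1

The SMILES encodes a six-membered carbon ring with three alternating C=C double bonds.
The 6-membered ring is fully conjugated (every ring atom contributes a p orbital); 3 ring double bonds give 6 π electrons. Since 6 = 4n+2 (n=1), it is aromatic (benzene).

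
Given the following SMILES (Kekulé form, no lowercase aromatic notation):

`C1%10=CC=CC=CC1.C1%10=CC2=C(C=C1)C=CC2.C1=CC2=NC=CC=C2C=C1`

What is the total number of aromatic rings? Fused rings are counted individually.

3

The SMILES encodes a seven-membered carbon ring with three C=C double bonds and one sp³ carbon; a six-membered carbon ring with three alternating C=C double bonds, fused to a five-membered carbon ring containing one C=C double bond and one sp³ carbon; two fused six-membered rings, each with three alternating double bonds; one ring is all carbon and the other has one ring nitrogen.
The 7-membered ring has one sp³ carbon, so it is not fully conjugated — not aromatic (cycloheptatriene).
The 6-membered ring has a continuous p-orbital overlap around the ring; 3 ring double bonds give 6 π electrons. That satisfies 4n+2 with n=1, so it is aromatic (benzene ring).
The 5-membered ring has one sp³ carbon, so it is not fully conjugated — not aromatic (cyclopentene ring).
The fused 6/6-membered bicyclic (with one nitrogen) is a single π system with 10 sp² atoms and 10 π electrons from ring double bonds. 10 = 4(2)+2, so the system is aromatic and both rings count as aromatic (quinoline).
3 of the 5 rings are aromatic. Total: 3.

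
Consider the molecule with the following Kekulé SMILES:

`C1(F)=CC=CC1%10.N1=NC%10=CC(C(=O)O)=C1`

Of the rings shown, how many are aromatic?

The SMILES encodes a five-membered carbon ring with two conjugated C=C double bonds and one sp³ carbon; a six-membered ring with two adjacent nitrogens and three alternating double bonds.
The 5-membered ring has one sp³ carbon, so it is not fully conjugated — not aromatic (cyclopentadiene).
The 6-membered ring with two nitrogens (1,2) is fully conjugated (every ring atom contributes a p orbital); 3 ring double bonds give 6 π electrons. Since 6 = 4n+2 (n=1), it is aromatic (pyridazine).
1 of the 2 rings is aromatic. Total: 1.

1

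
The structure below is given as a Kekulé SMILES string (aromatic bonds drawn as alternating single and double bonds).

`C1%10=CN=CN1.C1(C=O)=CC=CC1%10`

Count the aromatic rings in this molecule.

The SMILES encodes a five-membered ring with nitrogens at positions 1 and 3 (one bearing H, one in a C=N bond) and two double bonds; a five-membered carbon ring with two conjugated C=C double bonds and one sp³ carbon.
The 5-membered ring with two nitrogens (one N–H, one =N–) has a continuous p-orbital overlap around the ring; 2 ring double bonds (4 π electrons) plus a heteroatom lone pair (2) give 6 π electrons. 6 = 4(1)+2, so it is aromatic (imidazole).
The 5-membered ring has one sp³ carbon, so it is not fully conjugated — not aromatic (cyclopentadiene).
1 of the 2 rings is aromatic. Total: 1.

1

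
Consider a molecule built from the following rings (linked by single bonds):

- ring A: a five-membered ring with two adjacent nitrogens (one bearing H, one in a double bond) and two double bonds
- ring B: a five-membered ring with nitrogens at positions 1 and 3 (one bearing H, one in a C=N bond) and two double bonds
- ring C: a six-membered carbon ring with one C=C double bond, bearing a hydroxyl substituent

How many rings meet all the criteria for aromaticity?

2

Ring A is planar and fully conjugated; 2 ring double bonds (4 π electrons) plus a heteroatom lone pair (2) give 6 π electrons. Since 6 = 4n+2 (n=1), ring A is aromatic (pyrazole).
Ring B is planar and fully conjugated; 2 ring double bonds (4 π electrons) plus a heteroatom lone pair (2) give 6 π electrons. 6 = 4(1)+2, so ring B is aromatic (imidazole).
Ring C has four sp³ carbons, so it is not fully conjugated — not aromatic (cyclohexene).
Aromatic: A, B. Total: 2.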